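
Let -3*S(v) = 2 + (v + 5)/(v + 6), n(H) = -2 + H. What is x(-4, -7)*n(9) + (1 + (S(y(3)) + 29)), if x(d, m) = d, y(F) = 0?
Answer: 19/18 ≈ 1.0556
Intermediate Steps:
S(v) = -⅔ - (5 + v)/(3*(6 + v)) (S(v) = -(2 + (v + 5)/(v + 6))/3 = -(2 + (5 + v)/(6 + v))/3 = -⅔ - (5 + v)/(3*(6 + v)))
x(-4, -7)*n(9) + (1 + (S(y(3)) + 29)) = -4*(-2 + 9) + (1 + ((-17/3 - 1*0)/(6 + 0) + 29)) = -4*7 + (1 + ((-17/3 + 0)/6 + 29)) = -28 + (1 + ((⅙)*(-17/3) + 29)) = -28 + (1 + (-17/18 + 29)) = -28 + (1 + 505/18) = -28 + 523/18 = 19/18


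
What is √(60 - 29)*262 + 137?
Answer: 137 + 262*√31 ≈ 1595.8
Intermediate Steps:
√(60 - 29)*262 + 137 = √31*262 + 137 = 262*√31 + 137 = 137 + 262*√31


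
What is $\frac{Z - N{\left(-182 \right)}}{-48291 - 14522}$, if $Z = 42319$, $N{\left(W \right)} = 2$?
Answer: $- \frac{42317}{62813} \approx -0.6737$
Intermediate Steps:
$\frac{Z - N{\left(-182 \right)}}{-48291 - 14522} = \frac{42319 - 2}{-48291 - 14522} = \frac{42317}{-62813} = 42317 \left(- \frac{1}{62813}\right) = - \frac{42317}{62813}$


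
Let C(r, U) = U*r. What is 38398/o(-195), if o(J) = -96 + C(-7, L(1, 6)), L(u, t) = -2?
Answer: -19199/41 ≈ -468.27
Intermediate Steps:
o(J) = -82 (o(J) = -96 - 2*(-7) = -96 + 14 = -82)
38398/o(-195) = 38398/(-82) = 38398*(-1/82) = -19199/41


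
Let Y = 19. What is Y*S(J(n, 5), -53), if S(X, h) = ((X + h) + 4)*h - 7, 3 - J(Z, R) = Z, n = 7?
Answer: 53238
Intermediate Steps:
J(Z, R) = 3 - Z
S(X, h) = -7 + h*(4 + X + h) (S(X, h) = (4 + X + h)*h - 7 = h*(4 + X + h) - 7 = -7 + h*(4 + X + h))
Y*S(J(n, 5), -53) = 19*(-7 + (-53)**2 + 4*(-53) + (3 - 1*7)*(-53)) = 19*(-7 + 2809 - 212 + (3 - 7)*(-53)) = 19*(-7 + 2809 - 212 - 4*(-53)) = 19*(-7 + 2809 - 212 + 212) = 19*2802 = 53238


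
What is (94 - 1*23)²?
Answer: 5041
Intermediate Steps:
(94 - 1*23)² = (94 - 23)² = 71² = 5041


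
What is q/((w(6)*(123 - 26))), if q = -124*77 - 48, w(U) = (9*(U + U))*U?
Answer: -2399/15714 ≈ -0.15267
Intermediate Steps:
w(U) = 18*U² (w(U) = (9*(2*U))*U = (18*U)*U = 18*U²)
q = -9596 (q = -9548 - 48 = -9596)
q/((w(6)*(123 - 26))) = -9596*1/(648*(123 - 26)) = -9596/((18*36)*97) = -9596/(648*97) = -9596/62856 = -9596*1/62856 = -2399/15714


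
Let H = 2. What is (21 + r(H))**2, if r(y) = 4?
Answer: 625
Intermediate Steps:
(21 + r(H))**2 = (21 + 4)**2 = 25**2 = 625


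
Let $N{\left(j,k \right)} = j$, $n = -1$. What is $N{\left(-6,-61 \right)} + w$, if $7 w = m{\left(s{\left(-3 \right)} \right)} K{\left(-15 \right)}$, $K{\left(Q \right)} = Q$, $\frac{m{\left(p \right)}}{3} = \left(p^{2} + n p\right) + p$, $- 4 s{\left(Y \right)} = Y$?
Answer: $- \frac{1077}{112} \approx -9.6161$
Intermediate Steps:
$s{\left(Y \right)} = - \frac{Y}{4}$
$m{\left(p \right)} = 3 p^{2}$ ($m{\left(p \right)} = 3 \left(\left(p^{2} - p\right) + p\right) = 3 p^{2}$)
$w = - \frac{405}{112}$ ($w = \frac{3 \left(\left(- \frac{1}{4}\right) \left(-3\right)\right)^{2} \left(-15\right)}{7} = \frac{3 \left(\frac{3}{4}\right)^{2} \left(-15\right)}{7} = \frac{3 \cdot \frac{9}{16} \left(-15\right)}{7} = \frac{\frac{27}{16} \left(-15\right)}{7} = \frac{1}{7} \left(- \frac{405}{16}\right) = - \frac{405}{112} \approx -3.6161$)
$N{\left(-6,-61 \right)} + w = -6 - \frac{405}{112} = - \frac{1077}{112}$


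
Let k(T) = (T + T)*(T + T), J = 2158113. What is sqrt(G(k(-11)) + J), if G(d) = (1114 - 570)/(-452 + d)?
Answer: 13*sqrt(12770) ≈ 1469.1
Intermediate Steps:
k(T) = 4*T**2 (k(T) = (2*T)*(2*T) = 4*T**2)
G(d) = 544/(-452 + d)
sqrt(G(k(-11)) + J) = sqrt(544/(-452 + 4*(-11)**2) + 2158113) = sqrt(544/(-452 + 4*121) + 2158113) = sqrt(544/(-452 + 484) + 2158113) = sqrt(544/32 + 2158113) = sqrt(544*(1/32) + 2158113) = sqrt(17 + 2158113) = sqrt(2158130) = 13*sqrt(12770)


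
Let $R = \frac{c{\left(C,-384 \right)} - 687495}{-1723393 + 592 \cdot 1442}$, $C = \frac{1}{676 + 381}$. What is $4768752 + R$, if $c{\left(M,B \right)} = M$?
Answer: $\frac{4383931383658070}{919303553} \approx 4.7688 \cdot 10^{6}$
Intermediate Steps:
$C = \frac{1}{1057} \approx 0.00094607$
$R = \frac{726682214}{919303553}$ ($R = \frac{\frac{1}{1057} - 687495}{-1723393 + 592 \cdot 1442} = - \frac{726682214}{1057 \left(-1723393 + 853664\right)} = - \frac{726682214}{1057 \left(-869729\right)} = \left(- \frac{726682214}{1057}\right) \left(- \frac{1}{869729}\right) = \frac{726682214}{919303553} \approx 0.79047$)
$4768752 + R = 4768752 + \frac{726682214}{919303553} = \frac{4383931383658070}{919303553}$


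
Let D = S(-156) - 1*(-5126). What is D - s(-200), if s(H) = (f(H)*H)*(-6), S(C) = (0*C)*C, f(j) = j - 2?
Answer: 247526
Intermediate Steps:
f(j) = -2 + j
S(C) = 0 (S(C) = 0*C = 0)
s(H) = -6*H*(-2 + H) (s(H) = ((-2 + H)*H)*(-6) = (H*(-2 + H))*(-6) = -6*H*(-2 + H))
D = 5126 (D = 0 - 1*(-5126) = 0 + 5126 = 5126)
D - s(-200) = 5126 - 6*(-200)*(2 - 1*(-200)) = 5126 - 6*(-200)*(2 + 200) = 5126 - 6*(-200)*202 = 5126 - 1*(-242400) = 5126 + 242400 = 247526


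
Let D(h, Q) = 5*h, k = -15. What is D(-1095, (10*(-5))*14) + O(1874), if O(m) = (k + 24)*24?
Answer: -5259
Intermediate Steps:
O(m) = 216 (O(m) = (-15 + 24)*24 = 9*24 = 216)
D(-1095, (10*(-5))*14) + O(1874) = 5*(-1095) + 216 = -5475 + 216 = -5259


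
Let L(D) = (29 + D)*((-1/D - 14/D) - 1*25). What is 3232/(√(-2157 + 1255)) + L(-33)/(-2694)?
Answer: -180/4939 - 1616*I*√902/451 ≈ -0.036445 - 107.61*I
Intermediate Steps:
L(D) = (-25 - 15/D)*(29 + D) (L(D) = (29 + D)*(-15/D - 25) = (29 + D)*(-25 - 15/D) = (-25 - 15/D)*(29 + D))
3232/(√(-2157 + 1255)) + L(-33)/(-2694) = 3232/(√(-2157 + 1255)) + (-740 - 435/(-33) - 25*(-33))/(-2694) = 3232/(√(-902)) + (-740 - 435*(-1/33) + 825)*(-1/2694) = 3232/((I*√902)) + (-740 + 145/11 + 825)*(-1/2694) = 3232*(-I*√902/902) + (1080/11)*(-1/2694) = -1616*I*√902/451 - 180/4939 = -180/4939 - 1616*I*√902/451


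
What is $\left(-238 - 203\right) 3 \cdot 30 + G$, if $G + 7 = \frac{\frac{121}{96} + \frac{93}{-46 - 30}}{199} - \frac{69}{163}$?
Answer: $- \frac{2348701532759}{59165088} \approx -39697.0$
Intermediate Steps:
$G = - \frac{439190039}{59165088}$ ($G = -7 - \left(\frac{69}{163} - \frac{\frac{121}{96} + \frac{93}{-46 - 30}}{199}\right) = -7 - \left(\frac{69}{163} - \left(121 \cdot \frac{1}{96} + \frac{93}{-76}\right) \frac{1}{199}\right) = -7 - \left(\frac{69}{163} - \left(\frac{121}{96} + 93 \left(- \frac{1}{76}\right)\right) \frac{1}{199}\right) = -7 - \left(\frac{69}{163} - \left(\frac{121}{96} - \frac{93}{76}\right) \frac{1}{199}\right) = -7 + \left(\frac{67}{1824} \cdot \frac{1}{199} - \frac{69}{163}\right) = -7 + \left(\frac{67}{362976} - \frac{69}{163}\right) = -7 - \frac{25034423}{59165088} = - \frac{439190039}{59165088} \approx -7.4231$)
$\left(-238 - 203\right) 3 \cdot 30 + G = \left(-238 - 203\right) 3 \cdot 30 - \frac{439190039}{59165088} = \left(-441\right) 90 - \frac{439190039}{59165088} = -39690 - \frac{439190039}{59165088} = - \frac{2348701532759}{59165088}$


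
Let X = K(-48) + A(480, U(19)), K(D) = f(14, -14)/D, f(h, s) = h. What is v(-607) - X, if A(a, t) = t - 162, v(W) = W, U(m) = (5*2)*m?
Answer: -15233/24 ≈ -634.71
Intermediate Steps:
U(m) = 10*m
A(a, t) = -162 + t
K(D) = 14/D
X = 665/24 (X = 14/(-48) + (-162 + 10*19) = 14*(-1/48) + (-162 + 190) = -7/24 + 28 = 665/24 ≈ 27.708)
v(-607) - X = -607 - 1*665/24 = -607 - 665/24 = -15233/24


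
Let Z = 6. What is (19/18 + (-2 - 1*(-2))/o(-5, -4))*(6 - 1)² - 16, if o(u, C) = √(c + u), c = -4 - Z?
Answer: 0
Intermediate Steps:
c = -10 (c = -4 - 1*6 = -4 - 6 = -10)
o(u, C) = √(-10 + u)
(19/18 + (-2 - 1*(-2))/o(-5, -4))*(6 - 1)² - 16 = (19/18 + (-2 - 1*(-2))/(√(-10 - 5)))*(6 - 1)² - 16 = (19*(1/18) + (-2 + 2)/(√(-15)))*5² - 16 = (19/18 + 0/((I*√15)))*25 - 16 = (19/18 + 0*(-I*√15/15))*25 - 16 = (19/18 + 0)*25 - 16 = (19/18)*25 - 16 = 475/18 - 16 = 187/18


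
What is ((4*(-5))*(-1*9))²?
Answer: 32400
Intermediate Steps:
((4*(-5))*(-1*9))² = (-20*(-9))² = 180² = 32400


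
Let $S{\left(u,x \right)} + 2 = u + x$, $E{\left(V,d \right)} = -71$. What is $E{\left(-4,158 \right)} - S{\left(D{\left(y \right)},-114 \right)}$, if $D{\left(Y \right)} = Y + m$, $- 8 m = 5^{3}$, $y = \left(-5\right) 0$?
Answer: $\frac{485}{8} \approx 60.625$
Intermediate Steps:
$y = 0$
$m = - \frac{125}{8}$ ($m = - \frac{5^{3}}{8} = \left(- \frac{1}{8}\right) 125 = - \frac{125}{8} \approx -15.625$)
$D{\left(Y \right)} = - \frac{125}{8} + Y$ ($D{\left(Y \right)} = Y - \frac{125}{8} = - \frac{125}{8} + Y$)
$S{\left(u,x \right)} = -2 + u + x$ ($S{\left(u,x \right)} = -2 + \left(u + x\right) = -2 + u + x$)
$E{\left(-4,158 \right)} - S{\left(D{\left(y \right)},-114 \right)} = -71 - \left(-2 + \left(- \frac{125}{8} + 0\right) - 114\right) = -71 - \left(-2 - \frac{125}{8} - 114\right) = -71 - - \frac{1053}{8} = -71 + \frac{1053}{8} = \frac{485}{8}$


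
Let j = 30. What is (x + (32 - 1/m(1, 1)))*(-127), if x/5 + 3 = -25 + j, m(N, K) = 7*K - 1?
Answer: -31877/6 ≈ -5312.8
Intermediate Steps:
m(N, K) = -1 + 7*K
x = 10 (x = -15 + 5*(-25 + 30) = -15 + 5*5 = -15 + 25 = 10)
(x + (32 - 1/m(1, 1)))*(-127) = (10 + (32 - 1/(-1 + 7*1)))*(-127) = (10 + (32 - 1/(-1 + 7)))*(-127) = (10 + (32 - 1/6))*(-127) = (10 + (32 - 1*⅙))*(-127) = (10 + (32 - ⅙))*(-127) = (10 + 191/6)*(-127) = (251/6)*(-127) = -31877/6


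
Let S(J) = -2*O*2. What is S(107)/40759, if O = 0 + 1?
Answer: -4/40759 ≈ -9.8138e-5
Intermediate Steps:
O = 1
S(J) = -4 (S(J) = -2*1*2 = -2*2 = -4)
S(107)/40759 = -4/40759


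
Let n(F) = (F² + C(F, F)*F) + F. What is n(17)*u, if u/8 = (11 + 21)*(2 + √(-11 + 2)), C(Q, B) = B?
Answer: 304640 + 456960*I ≈ 3.0464e+5 + 4.5696e+5*I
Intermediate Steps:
u = 512 + 768*I (u = 8*((11 + 21)*(2 + √(-11 + 2))) = 8*(32*(2 + √(-9))) = 8*(32*(2 + 3*I)) = 8*(64 + 96*I) = 512 + 768*I ≈ 512.0 + 768.0*I)
n(F) = F + 2*F² (n(F) = (F² + F*F) + F = (F² + F²) + F = 2*F² + F = F + 2*F²)
n(17)*u = (17*(1 + 2*17))*(512 + 768*I) = (17*(1 + 34))*(512 + 768*I) = (17*35)*(512 + 768*I) = 595*(512 + 768*I) = 304640 + 456960*I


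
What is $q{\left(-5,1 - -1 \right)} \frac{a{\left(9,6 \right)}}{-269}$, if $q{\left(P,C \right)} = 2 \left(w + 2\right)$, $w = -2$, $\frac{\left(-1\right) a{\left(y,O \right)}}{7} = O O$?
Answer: $0$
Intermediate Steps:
$a{\left(y,O \right)} = - 7 O^{2}$ ($a{\left(y,O \right)} = - 7 O O = - 7 O^{2}$)
$q{\left(P,C \right)} = 0$ ($q{\left(P,C \right)} = 2 \left(-2 + 2\right) = 2 \cdot 0 = 0$)
$q{\left(-5,1 - -1 \right)} \frac{a{\left(9,6 \right)}}{-269} = 0 \frac{\left(-7\right) 6^{2}}{-269} = 0 \left(-7\right) 36 \left(- \frac{1}{269}\right) = 0 \left(\left(-252\right) \left(- \frac{1}{269}\right)\right) = 0 \cdot \frac{252}{269} = 0$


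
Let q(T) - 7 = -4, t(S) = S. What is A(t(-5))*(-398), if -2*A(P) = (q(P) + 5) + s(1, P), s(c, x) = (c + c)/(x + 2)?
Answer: 4378/3 ≈ 1459.3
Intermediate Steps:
q(T) = 3 (q(T) = 7 - 4 = 3)
s(c, x) = 2*c/(2 + x) (s(c, x) = (2*c)/(2 + x) = 2*c/(2 + x))
A(P) = -4 - 1/(2 + P) (A(P) = -((3 + 5) + 2*1/(2 + P))/2 = -(8 + 2/(2 + P))/2 = -4 - 1/(2 + P))
A(t(-5))*(-398) = ((-9 - 4*(-5))/(2 - 5))*(-398) = ((-9 + 20)/(-3))*(-398) = -⅓*11*(-398) = -11/3*(-398) = 4378/3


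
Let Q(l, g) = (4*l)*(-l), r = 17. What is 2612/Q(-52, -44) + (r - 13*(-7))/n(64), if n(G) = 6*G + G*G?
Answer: -41147/189280 ≈ -0.21739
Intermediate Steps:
n(G) = G² + 6*G (n(G) = 6*G + G² = G² + 6*G)
Q(l, g) = -4*l²
2612/Q(-52, -44) + (r - 13*(-7))/n(64) = 2612/((-4*(-52)²)) + (17 - 13*(-7))/((64*(6 + 64))) = 2612/((-4*2704)) + (17 + 91)/((64*70)) = 2612/(-10816) + 108/4480 = 2612*(-1/10816) + 108*(1/4480) = -653/2704 + 27/1120 = -41147/189280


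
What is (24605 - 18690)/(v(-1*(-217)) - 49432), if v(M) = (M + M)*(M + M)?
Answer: 5915/138924 ≈ 0.042577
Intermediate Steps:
v(M) = 4*M² (v(M) = (2*M)*(2*M) = 4*M²)
(24605 - 18690)/(v(-1*(-217)) - 49432) = (24605 - 18690)/(4*(-1*(-217))² - 49432) = 5915/(4*217² - 49432) = 5915/(4*47089 - 49432) = 5915/(188356 - 49432) = 5915/138924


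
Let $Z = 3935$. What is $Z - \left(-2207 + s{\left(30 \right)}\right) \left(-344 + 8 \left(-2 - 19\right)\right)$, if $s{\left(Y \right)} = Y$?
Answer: $-1110689$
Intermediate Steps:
$Z - \left(-2207 + s{\left(30 \right)}\right) \left(-344 + 8 \left(-2 - 19\right)\right) = 3935 - \left(-2207 + 30\right) \left(-344 + 8 \left(-2 - 19\right)\right) = 3935 - - 2177 \left(-344 + 8 \left(-21\right)\right) = 3935 - - 2177 \left(-344 - 168\right) = 3935 - \left(-2177\right) \left(-512\right) = 3935 - 1114624 = -1110689$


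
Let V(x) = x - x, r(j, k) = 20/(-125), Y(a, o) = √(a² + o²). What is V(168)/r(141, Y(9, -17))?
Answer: 0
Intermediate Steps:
r(j, k) = -4/25 (r(j, k) = 20*(-1/125) = -4/25)
V(x) = 0
V(168)/r(141, Y(9, -17)) = 0/(-4/25) = 0*(-25/4) = 0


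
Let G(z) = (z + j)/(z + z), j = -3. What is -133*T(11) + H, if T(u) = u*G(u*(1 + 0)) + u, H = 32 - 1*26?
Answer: -1989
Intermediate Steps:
G(z) = (-3 + z)/(2*z) (G(z) = (z - 3)/(z + z) = (-3 + z)/((2*z)) = (-3 + z)*(1/(2*z)) = (-3 + z)/(2*z))
H = 6 (H = 32 - 26 = 6)
T(u) = -3/2 + 3*u/2 (T(u) = u*((-3 + u*(1 + 0))/(2*((u*(1 + 0))))) + u = u*((-3 + u*1)/(2*((u*1)))) + u = u*((-3 + u)/(2*u)) + u = (-3/2 + u/2) + u = -3/2 + 3*u/2)
-133*T(11) + H = -133*(-3/2 + (3/2)*11) + 6 = -133*(-3/2 + 33/2) + 6 = -133*15 + 6 = -1995 + 6 = -1989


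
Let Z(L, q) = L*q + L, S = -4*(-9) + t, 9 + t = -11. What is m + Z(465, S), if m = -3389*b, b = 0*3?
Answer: 7905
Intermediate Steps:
t = -20 (t = -9 - 11 = -20)
b = 0
S = 16 (S = -4*(-9) - 20 = 36 - 20 = 16)
Z(L, q) = L + L*q
m = 0 (m = -3389*0 = 0)
m + Z(465, S) = 0 + 465*(1 + 16) = 0 + 465*17 = 0 + 7905 = 7905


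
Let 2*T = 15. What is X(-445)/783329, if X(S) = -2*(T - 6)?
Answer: -3/783329 ≈ -3.8298e-6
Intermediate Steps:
T = 15/2 (T = (1/2)*15 = 15/2 ≈ 7.5000)
X(S) = -3 (X(S) = -2*(15/2 - 6) = -2*3/2 = -3)
X(-445)/783329 = -3/783329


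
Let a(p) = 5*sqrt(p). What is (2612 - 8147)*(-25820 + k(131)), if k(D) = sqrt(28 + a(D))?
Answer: 142913700 - 5535*sqrt(28 + 5*sqrt(131)) ≈ 1.4286e+8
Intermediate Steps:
k(D) = sqrt(28 + 5*sqrt(D))
(2612 - 8147)*(-25820 + k(131)) = (2612 - 8147)*(-25820 + sqrt(28 + 5*sqrt(131))) = -5535*(-25820 + sqrt(28 + 5*sqrt(131))) = 142913700 - 5535*sqrt(28 + 5*sqrt(131))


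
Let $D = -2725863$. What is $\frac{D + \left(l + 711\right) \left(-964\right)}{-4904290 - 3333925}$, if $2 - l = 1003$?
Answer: $\frac{2446303}{8238215} \approx 0.29695$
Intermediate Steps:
$l = -1001$ ($l = 2 - 1003 = -1001$)
$\frac{D + \left(l + 711\right) \left(-964\right)}{-4904290 - 3333925} = \frac{-2725863 + \left(-1001 + 711\right) \left(-964\right)}{-4904290 - 3333925} = \frac{-2725863 - -279560}{-8238215} = \left(-2725863 + 279560\right) \left(- \frac{1}{8238215}\right) = \left(-2446303\right) \left(- \frac{1}{8238215}\right) = \frac{2446303}{8238215}$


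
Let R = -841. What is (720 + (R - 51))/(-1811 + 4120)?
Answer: -172/2309 ≈ -0.074491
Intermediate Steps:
(720 + (R - 51))/(-1811 + 4120) = (720 + (-841 - 51))/(-1811 + 4120) = (720 - 892)/2309 = -172*1/2309 = -172/2309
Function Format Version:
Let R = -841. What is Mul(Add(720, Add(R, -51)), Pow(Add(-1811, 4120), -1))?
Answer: Rational(-172, 2309) ≈ -0.074491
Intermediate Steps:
Mul(Add(720, Add(R, -51)), Pow(Add(-1811, 4120), -1)) = Mul(Add(720, Add(-841, -51)), Pow(Add(-1811, 4120), -1)) = Mul(Add(720, -892), Pow(2309, -1)) = Mul(-172, Rational(1, 2309)) = Rational(-172, 2309)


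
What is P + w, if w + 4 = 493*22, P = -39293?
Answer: -28451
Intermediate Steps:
w = 10842 (w = -4 + 493*22 = -4 + 10846 = 10842)
P + w = -39293 + 10842 = -28451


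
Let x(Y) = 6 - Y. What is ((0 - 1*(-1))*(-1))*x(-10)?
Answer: -16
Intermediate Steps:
((0 - 1*(-1))*(-1))*x(-10) = ((0 - 1*(-1))*(-1))*(6 - 1*(-10)) = ((0 + 1)*(-1))*(6 + 10) = (1*(-1))*16 = -1*16 = -16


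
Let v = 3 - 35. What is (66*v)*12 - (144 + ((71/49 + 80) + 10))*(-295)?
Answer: 2161559/49 ≈ 44113.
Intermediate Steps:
v = -32
(66*v)*12 - (144 + ((71/49 + 80) + 10))*(-295) = (66*(-32))*12 - (144 + ((71/49 + 80) + 10))*(-295) = -2112*12 - (144 + ((71*(1/49) + 80) + 10))*(-295) = -25344 - (144 + ((71/49 + 80) + 10))*(-295) = -25344 - (144 + (3991/49 + 10))*(-295) = -25344 - (144 + 4481/49)*(-295) = -25344 - 11537*(-295)/49 = -25344 - 1*(-3403415/49) = -25344 + 3403415/49 = 2161559/49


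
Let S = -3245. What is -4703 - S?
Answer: -1458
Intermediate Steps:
-4703 - S = -4703 - 1*(-3245) = -4703 + 3245 = -1458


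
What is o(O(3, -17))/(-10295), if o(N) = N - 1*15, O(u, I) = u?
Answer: 12/10295 ≈ 0.0011656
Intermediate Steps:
o(N) = -15 + N (o(N) = N - 15 = -15 + N)
o(O(3, -17))/(-10295) = (-15 + 3)/(-10295) = -12*(-1/10295) = 12/10295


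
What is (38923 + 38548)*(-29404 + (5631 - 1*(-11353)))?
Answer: -962189820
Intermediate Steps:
(38923 + 38548)*(-29404 + (5631 - 1*(-11353))) = 77471*(-29404 + (5631 + 11353)) = 77471*(-29404 + 16984) = 77471*(-12420) = -962189820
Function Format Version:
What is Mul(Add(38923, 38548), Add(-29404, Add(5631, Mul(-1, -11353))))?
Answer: -962189820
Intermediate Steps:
Mul(Add(38923, 38548), Add(-29404, Add(5631, Mul(-1, -11353)))) = Mul(77471, Add(-29404, Add(5631, 11353))) = Mul(77471, Add(-29404, 16984)) = Mul(77471, -12420) = -962189820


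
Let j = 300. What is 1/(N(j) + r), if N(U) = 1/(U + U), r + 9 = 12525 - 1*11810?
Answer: 600/423601 ≈ 0.0014164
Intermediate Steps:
r = 706 (r = -9 + (12525 - 1*11810) = -9 + (12525 - 11810) = -9 + 715 = 706)
N(U) = 1/(2*U)
1/(N(j) + r) = 1/((½)/300 + 706) = 1/((½)*(1/300) + 706) = 1/(1/600 + 706) = 1/(423601/600) = 600/423601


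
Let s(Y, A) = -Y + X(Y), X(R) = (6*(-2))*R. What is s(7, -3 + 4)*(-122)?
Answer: 11102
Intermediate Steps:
X(R) = -12*R
s(Y, A) = -13*Y (s(Y, A) = -Y - 12*Y = -13*Y)
s(7, -3 + 4)*(-122) = -13*7*(-122) = -91*(-122) = 11102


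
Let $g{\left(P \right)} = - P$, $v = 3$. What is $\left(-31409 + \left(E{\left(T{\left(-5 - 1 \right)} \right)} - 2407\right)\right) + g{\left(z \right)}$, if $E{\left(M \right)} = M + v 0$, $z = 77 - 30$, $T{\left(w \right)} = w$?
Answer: $-33869$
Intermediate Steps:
$z = 47$ ($z = 77 - 30 = 47$)
$E{\left(M \right)} = M$ ($E{\left(M \right)} = M + 3 \cdot 0 = M + 0 = M$)
$\left(-31409 + \left(E{\left(T{\left(-5 - 1 \right)} \right)} - 2407\right)\right) + g{\left(z \right)} = \left(-31409 - 2413\right) - 47 = -33822 - 47 = -33869$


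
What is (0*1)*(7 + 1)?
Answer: 0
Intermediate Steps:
(0*1)*(7 + 1) = 0*8 = 0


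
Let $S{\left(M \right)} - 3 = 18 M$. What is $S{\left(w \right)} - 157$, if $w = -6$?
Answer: $-262$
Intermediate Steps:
$S{\left(M \right)} = 3 + 18 M$
$S{\left(w \right)} - 157 = \left(3 + 18 \left(-6\right)\right) - 157 = \left(3 - 108\right) - 157 = -105 - 157 = -262$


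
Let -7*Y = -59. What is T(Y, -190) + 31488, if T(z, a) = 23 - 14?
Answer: 31497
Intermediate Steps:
Y = 59/7 (Y = -1/7*(-59) = 59/7 ≈ 8.4286)
T(z, a) = 9
T(Y, -190) + 31488 = 9 + 31488 = 31497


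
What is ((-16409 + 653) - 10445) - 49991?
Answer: -76192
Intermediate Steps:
((-16409 + 653) - 10445) - 49991 = (-15756 - 10445) - 49991 = -26201 - 49991 = -76192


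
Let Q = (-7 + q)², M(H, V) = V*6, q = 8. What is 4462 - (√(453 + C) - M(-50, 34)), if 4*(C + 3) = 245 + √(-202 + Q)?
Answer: 4666 - √(2045 + I*√201)/2 ≈ 4643.4 - 0.078377*I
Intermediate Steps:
M(H, V) = 6*V
Q = 1 (Q = (-7 + 8)² = 1² = 1)
C = 233/4 + I*√201/4 (C = -3 + (245 + √(-202 + 1))/4 = -3 + (245 + √(-201))/4 = -3 + (245 + I*√201)/4 = -3 + (245/4 + I*√201/4) = 233/4 + I*√201/4 ≈ 58.25 + 3.5444*I)
4462 - (√(453 + C) - M(-50, 34)) = 4462 - (√(453 + (233/4 + I*√201/4)) - 6*34) = 4462 - (√(2045/4 + I*√201/4) - 1*204) = 4462 - (√(2045/4 + I*√201/4) - 204) = 4462 - (-204 + √(2045/4 + I*√201/4)) = 4462 + (204 - √(2045/4 + I*√201/4)) = 4666 - √(2045/4 + I*√201/4)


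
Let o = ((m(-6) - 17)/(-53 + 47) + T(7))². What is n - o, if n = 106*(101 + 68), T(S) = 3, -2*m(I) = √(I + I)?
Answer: 321841/18 - 35*I*√3/18 ≈ 17880.0 - 3.3679*I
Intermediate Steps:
m(I) = -√2*√I/2 (m(I) = -√(I + I)/2 = -√2*√I/2)
o = (35/6 + I*√3/6)² (o = ((-√2*√(-6)/2 - 17)/(-53 + 47) + 3)² = ((-√2*I*√6/2 - 17)/(-6) + 3)² = ((-I*√3 - 17)*(-⅙) + 3)² = ((-17 - I*√3)*(-⅙) + 3)² = ((17/6 + I*√3/6) + 3)² = (35/6 + I*√3/6)² ≈ 33.944 + 3.3679*I)
n = 17914 (n = 106*169 = 17914)
n - o = 17914 - (35 + I*√3)²/36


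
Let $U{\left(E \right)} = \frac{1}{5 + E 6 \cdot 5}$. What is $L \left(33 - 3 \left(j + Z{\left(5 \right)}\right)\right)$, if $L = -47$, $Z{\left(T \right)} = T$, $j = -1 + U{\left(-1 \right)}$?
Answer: $- \frac{24816}{25} \approx -992.64$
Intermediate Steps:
$U{\left(E \right)} = \frac{1}{5 + 30 E}$ ($U{\left(E \right)} = \frac{1}{5 + 6 E 5} = \frac{1}{5 + 30 E}$)
$j = - \frac{26}{25}$ ($j = -1 + \frac{1}{5 \left(1 + 6 \left(-1\right)\right)} = -1 + \frac{1}{5 \left(1 - 6\right)} = -1 + \frac{1}{5 \left(-5\right)} = -1 + \frac{1}{5} \left(- \frac{1}{5}\right) = -1 - \frac{1}{25} = - \frac{26}{25} \approx -1.04$)
$L \left(33 - 3 \left(j + Z{\left(5 \right)}\right)\right) = - 47 \left(33 - 3 \left(- \frac{26}{25} + 5\right)\right) = - 47 \left(33 - \frac{297}{25}\right) = \left(-47\right) \frac{528}{25} = - \frac{24816}{25}$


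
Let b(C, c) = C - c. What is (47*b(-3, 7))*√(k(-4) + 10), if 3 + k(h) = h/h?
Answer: -940*√2 ≈ -1329.4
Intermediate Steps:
k(h) = -2 (k(h) = -3 + h/h = -3 + 1 = -2)
(47*b(-3, 7))*√(k(-4) + 10) = (47*(-3 - 1*7))*√(-2 + 10) = (47*(-3 - 7))*√8 = (47*(-10))*(2*√2) = -940*√2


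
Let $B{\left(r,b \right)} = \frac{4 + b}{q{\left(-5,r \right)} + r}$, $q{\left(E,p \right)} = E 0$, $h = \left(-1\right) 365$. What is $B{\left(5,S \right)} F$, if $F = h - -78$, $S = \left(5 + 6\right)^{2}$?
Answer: $-7175$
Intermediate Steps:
$h = -365$
$q{\left(E,p \right)} = 0$
$S = 121$ ($S = 11^{2} = 121$)
$B{\left(r,b \right)} = \frac{4 + b}{r}$ ($B{\left(r,b \right)} = \frac{4 + b}{0 + r} = \frac{4 + b}{r}$)
$F = -287$ ($F = -365 - -78 = -365 + 78 = -287$)
$B{\left(5,S \right)} F = \frac{4 + 121}{5} \left(-287\right) = \frac{1}{5} \cdot 125 \left(-287\right) = 25 \left(-287\right) = -7175$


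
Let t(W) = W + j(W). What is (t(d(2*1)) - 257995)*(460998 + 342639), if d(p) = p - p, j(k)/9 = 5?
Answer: -207298164150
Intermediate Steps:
j(k) = 45 (j(k) = 9*5 = 45)
d(p) = 0
t(W) = 45 + W (t(W) = W + 45 = 45 + W)
(t(d(2*1)) - 257995)*(460998 + 342639) = ((45 + 0) - 257995)*(460998 + 342639) = (45 - 257995)*803637 = -257950*803637 = -207298164150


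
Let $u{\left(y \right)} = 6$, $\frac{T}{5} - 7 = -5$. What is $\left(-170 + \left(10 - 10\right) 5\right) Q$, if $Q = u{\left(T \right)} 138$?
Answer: $-140760$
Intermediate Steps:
$T = 10$ ($T = 35 + 5 \left(-5\right) = 35 - 25 = 10$)
$Q = 828$ ($Q = 6 \cdot 138 = 828$)
$\left(-170 + \left(10 - 10\right) 5\right) Q = \left(-170 + \left(10 - 10\right) 5\right) 828 = \left(-170 + 0 \cdot 5\right) 828 = \left(-170 + 0\right) 828 = \left(-170\right) 828 = -140760$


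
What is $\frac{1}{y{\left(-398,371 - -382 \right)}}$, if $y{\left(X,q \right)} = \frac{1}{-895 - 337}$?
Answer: $-1232$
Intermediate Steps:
$y{\left(X,q \right)} = - \frac{1}{1232}$ ($y{\left(X,q \right)} = \frac{1}{-1232} = - \frac{1}{1232}$)
$\frac{1}{y{\left(-398,371 - -382 \right)}} = \frac{1}{- \frac{1}{1232}} = -1232$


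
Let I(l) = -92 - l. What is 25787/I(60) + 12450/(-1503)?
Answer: -13550087/76152 ≈ -177.93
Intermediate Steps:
25787/I(60) + 12450/(-1503) = 25787/(-92 - 1*60) + 12450/(-1503) = 25787/(-92 - 60) + 12450*(-1/1503) = 25787/(-152) - 4150/501 = 25787*(-1/152) - 4150/501 = -25787/152 - 4150/501 = -13550087/76152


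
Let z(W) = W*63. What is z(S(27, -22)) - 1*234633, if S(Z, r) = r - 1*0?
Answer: -236019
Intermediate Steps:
S(Z, r) = r (S(Z, r) = r + 0 = r)
z(W) = 63*W
z(S(27, -22)) - 1*234633 = 63*(-22) - 1*234633 = -1386 - 234633 = -236019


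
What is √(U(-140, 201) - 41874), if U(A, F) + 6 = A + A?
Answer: 4*I*√2635 ≈ 205.33*I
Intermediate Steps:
U(A, F) = -6 + 2*A (U(A, F) = -6 + (A + A) = -6 + 2*A)
√(U(-140, 201) - 41874) = √((-6 + 2*(-140)) - 41874) = √((-6 - 280) - 41874) = √(-286 - 41874) = √(-42160) = 4*I*√2635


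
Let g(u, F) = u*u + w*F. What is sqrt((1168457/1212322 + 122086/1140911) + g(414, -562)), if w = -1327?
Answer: sqrt(1754647392509666913189127769378)/1383151505342 ≈ 957.69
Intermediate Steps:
g(u, F) = u**2 - 1327*F (g(u, F) = u*u - 1327*F = u**2 - 1327*F)
sqrt((1168457/1212322 + 122086/1140911) + g(414, -562)) = sqrt((1168457/1212322 + 122086/1140911) + (414**2 - 1327*(-562))) = sqrt((1168457*(1/1212322) + 122086*(1/1140911)) + (171396 + 745774)) = sqrt((1168457/1212322 + 122086/1140911) + 917170) = sqrt(1481112988019/1383151505342 + 917170) = sqrt(1268586547267510159/1383151505342) = sqrt(1754647392509666913189127769378)/1383151505342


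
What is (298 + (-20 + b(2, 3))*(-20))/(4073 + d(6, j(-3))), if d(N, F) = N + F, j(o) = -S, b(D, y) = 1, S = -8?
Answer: 678/4087 ≈ 0.16589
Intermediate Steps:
j(o) = 8 (j(o) = -1*(-8) = 8)
d(N, F) = F + N
(298 + (-20 + b(2, 3))*(-20))/(4073 + d(6, j(-3))) = (298 + (-20 + 1)*(-20))/(4073 + (8 + 6)) = (298 - 19*(-20))/(4073 + 14) = (298 + 380)/4087 = 678*(1/4087) = 678/4087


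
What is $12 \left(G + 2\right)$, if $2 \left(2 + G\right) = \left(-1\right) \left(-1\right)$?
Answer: $6$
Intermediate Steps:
$G = - \frac{3}{2}$ ($G = -2 + \frac{\left(-1\right) \left(-1\right)}{2} = -2 + \frac{1}{2} \cdot 1 = -2 + \frac{1}{2} = - \frac{3}{2} \approx -1.5$)
$12 \left(G + 2\right) = 12 \left(- \frac{3}{2} + 2\right) = 12 \cdot \frac{1}{2} = 6$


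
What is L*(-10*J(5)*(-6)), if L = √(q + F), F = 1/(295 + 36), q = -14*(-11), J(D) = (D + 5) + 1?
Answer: 3300*√674909/331 ≈ 8190.5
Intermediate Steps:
J(D) = 6 + D (J(D) = (5 + D) + 1 = 6 + D)
q = 154
F = 1/331 ≈ 0.0030211
L = 5*√674909/331 (L = √(154 + 1/331) = √(50975/331) = 5*√674909/331 ≈ 12.410)
L*(-10*J(5)*(-6)) = (5*√674909/331)*(-10*(6 + 5)*(-6)) = (5*√674909/331)*(-10*11*(-6)) = (5*√674909/331)*(-110*(-6)) = (5*√674909/331)*660 = 3300*√674909/331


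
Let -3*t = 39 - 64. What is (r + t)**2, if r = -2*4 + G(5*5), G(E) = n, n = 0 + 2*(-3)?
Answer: 289/9 ≈ 32.111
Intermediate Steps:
t = 25/3 (t = -(39 - 64)/3 = -1/3*(-25) = 25/3 ≈ 8.3333)
n = -6 (n = 0 - 6 = -6)
G(E) = -6
r = -14 (r = -2*4 - 6 = -8 - 6 = -14)
(r + t)**2 = (-14 + 25/3)**2 = (-17/3)**2 = 289/9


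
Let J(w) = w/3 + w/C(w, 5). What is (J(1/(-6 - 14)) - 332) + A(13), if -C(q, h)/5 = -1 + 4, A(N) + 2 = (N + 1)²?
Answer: -10351/75 ≈ -138.01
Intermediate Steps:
A(N) = -2 + (1 + N)² (A(N) = -2 + (N + 1)² = -2 + (1 + N)²)
C(q, h) = -15 (C(q, h) = -5*(-1 + 4) = -5*3 = -15)
J(w) = 4*w/15 (J(w) = w/3 + w/(-15) = w*(⅓) + w*(-1/15) = w/3 - w/15 = 4*w/15)
(J(1/(-6 - 14)) - 332) + A(13) = (4/(15*(-6 - 14)) - 332) + (-2 + (1 + 13)²) = ((4/15)/(-20) - 332) + (-2 + 14²) = ((4/15)*(-1/20) - 332) + (-2 + 196) = (-1/75 - 332) + 194 = -24901/75 + 194 = -10351/75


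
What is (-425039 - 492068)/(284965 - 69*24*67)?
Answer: -917107/174013 ≈ -5.2703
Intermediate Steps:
(-425039 - 492068)/(284965 - 69*24*67) = -917107/(284965 - 1656*67) = -917107/(284965 - 110952) = -917107/174013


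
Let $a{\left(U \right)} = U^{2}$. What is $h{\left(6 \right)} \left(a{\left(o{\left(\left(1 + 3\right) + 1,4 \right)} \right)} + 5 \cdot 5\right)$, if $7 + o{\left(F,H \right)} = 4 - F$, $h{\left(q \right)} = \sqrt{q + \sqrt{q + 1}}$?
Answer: $89 \sqrt{6 + \sqrt{7}} \approx 261.69$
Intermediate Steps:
$h{\left(q \right)} = \sqrt{q + \sqrt{1 + q}}$
$o{\left(F,H \right)} = -3 - F$ ($o{\left(F,H \right)} = -7 - \left(-4 + F\right) = -3 - F$)
$h{\left(6 \right)} \left(a{\left(o{\left(\left(1 + 3\right) + 1,4 \right)} \right)} + 5 \cdot 5\right) = \sqrt{6 + \sqrt{1 + 6}} \left(\left(-3 - \left(\left(1 + 3\right) + 1\right)\right)^{2} + 5 \cdot 5\right) = \sqrt{6 + \sqrt{7}} \left(\left(-3 - \left(4 + 1\right)\right)^{2} + 25\right) = \sqrt{6 + \sqrt{7}} \left(\left(-3 - 5\right)^{2} + 25\right) = \sqrt{6 + \sqrt{7}} \left(\left(-8\right)^{2} + 25\right) = \sqrt{6 + \sqrt{7}} \left(64 + 25\right) = \sqrt{6 + \sqrt{7}} \cdot 89 = 89 \sqrt{6 + \sqrt{7}}$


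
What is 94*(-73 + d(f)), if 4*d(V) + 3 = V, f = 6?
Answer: -13583/2 ≈ -6791.5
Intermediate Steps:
d(V) = -3/4 + V/4
94*(-73 + d(f)) = 94*(-73 + (-3/4 + (1/4)*6)) = 94*(-73 + (-3/4 + 3/2)) = 94*(-73 + 3/4) = 94*(-289/4) = -13583/2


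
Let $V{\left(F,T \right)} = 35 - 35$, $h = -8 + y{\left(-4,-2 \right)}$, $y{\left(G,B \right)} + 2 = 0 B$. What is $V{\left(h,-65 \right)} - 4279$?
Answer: $-4279$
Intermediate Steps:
$y{\left(G,B \right)} = -2$ ($y{\left(G,B \right)} = -2 + 0 B = -2 + 0 = -2$)
$h = -10$ ($h = -8 - 2 = -10$)
$V{\left(F,T \right)} = 0$ ($V{\left(F,T \right)} = 35 - 35 = 0$)
$V{\left(h,-65 \right)} - 4279 = 0 - 4279 = -4279$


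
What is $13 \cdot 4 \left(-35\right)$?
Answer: $-1820$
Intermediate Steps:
$13 \cdot 4 \left(-35\right) = 52 \left(-35\right) = -1820$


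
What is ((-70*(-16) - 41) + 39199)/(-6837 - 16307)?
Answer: -20139/11572 ≈ -1.7403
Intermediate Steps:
((-70*(-16) - 41) + 39199)/(-6837 - 16307) = ((1120 - 41) + 39199)/(-23144) = (1079 + 39199)*(-1/23144) = 40278*(-1/23144) = -20139/11572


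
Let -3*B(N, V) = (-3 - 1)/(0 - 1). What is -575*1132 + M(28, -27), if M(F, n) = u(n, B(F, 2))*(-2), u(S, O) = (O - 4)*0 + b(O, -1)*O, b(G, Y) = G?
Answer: -5858132/9 ≈ -6.5090e+5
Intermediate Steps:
B(N, V) = -4/3 (B(N, V) = -(-3 - 1)/(3*(0 - 1)) = -(-4)/(3*(-1)) = -(-4)*(-1)/3 = -⅓*4 = -4/3)
u(S, O) = O² (u(S, O) = (O - 4)*0 + O*O = (-4 + O)*0 + O² = 0 + O² = O²)
M(F, n) = -32/9 (M(F, n) = (-4/3)²*(-2) = (16/9)*(-2) = -32/9)
-575*1132 + M(28, -27) = -575*1132 - 32/9 = -650900 - 32/9 = -5858132/9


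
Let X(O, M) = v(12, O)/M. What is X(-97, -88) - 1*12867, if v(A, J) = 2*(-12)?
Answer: -141534/11 ≈ -12867.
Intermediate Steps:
v(A, J) = -24
X(O, M) = -24/M
X(-97, -88) - 1*12867 = -24/(-88) - 1*12867 = -24*(-1/88) - 12867 = 3/11 - 12867 = -141534/11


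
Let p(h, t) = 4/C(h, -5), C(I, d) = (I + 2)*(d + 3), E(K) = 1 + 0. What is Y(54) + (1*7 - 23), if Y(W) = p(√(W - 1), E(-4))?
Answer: -780/49 - 2*√53/49 ≈ -16.216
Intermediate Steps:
E(K) = 1
C(I, d) = (2 + I)*(3 + d)
p(h, t) = 4/(-4 - 2*h) (p(h, t) = 4/(6 + 2*(-5) + 3*h + h*(-5)) = 4/(6 - 10 + 3*h - 5*h) = 4/(-4 - 2*h))
Y(W) = 2/(-2 - √(-1 + W)) (Y(W) = 2/(-2 - √(W - 1)) = 2/(-2 - √(-1 + W)))
Y(54) + (1*7 - 23) = 2/(-2 - √(-1 + 54)) + (1*7 - 23) = 2/(-2 - √53) + (7 - 23) = 2/(-2 - √53) - 16 = -16 + 2/(-2 - √53)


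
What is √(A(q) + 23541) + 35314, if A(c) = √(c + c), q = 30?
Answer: 35314 + √(23541 + 2*√15) ≈ 35467.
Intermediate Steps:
A(c) = √2*√c (A(c) = √(2*c) = √2*√c)
√(A(q) + 23541) + 35314 = √(√2*√30 + 23541) + 35314 = √(2*√15 + 23541) + 35314 = √(23541 + 2*√15) + 35314 = 35314 + √(23541 + 2*√15)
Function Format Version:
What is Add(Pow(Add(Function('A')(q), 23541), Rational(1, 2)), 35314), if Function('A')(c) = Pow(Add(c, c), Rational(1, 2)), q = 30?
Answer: Add(35314, Pow(Add(23541, Mul(2, Pow(15, Rational(1, 2)))), Rational(1, 2))) ≈ 35467.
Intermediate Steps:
Function('A')(c) = Mul(Pow(2, Rational(1, 2)), Pow(c, Rational(1, 2))) (Function('A')(c) = Pow(Mul(2, c), Rational(1, 2)) = Mul(Pow(2, Rational(1, 2)), Pow(c, Rational(1, 2))))
Add(Pow(Add(Function('A')(q), 23541), Rational(1, 2)), 35314) = Add(Pow(Add(Mul(Pow(2, Rational(1, 2)), Pow(30, Rational(1, 2))), 23541), Rational(1, 2)), 35314) = Add(Pow(Add(Mul(2, Pow(15, Rational(1, 2))), 23541), Rational(1, 2)), 35314) = Add(Pow(Add(23541, Mul(2, Pow(15, Rational(1, 2)))), Rational(1, 2)), 35314) = Add(35314, Pow(Add(23541, Mul(2, Pow(15, Rational(1, 2)))), Rational(1, 2)))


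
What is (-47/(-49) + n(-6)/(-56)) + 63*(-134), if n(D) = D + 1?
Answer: -3308853/392 ≈ -8441.0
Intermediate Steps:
n(D) = 1 + D
(-47/(-49) + n(-6)/(-56)) + 63*(-134) = (-47/(-49) + (1 - 6)/(-56)) + 63*(-134) = (-47*(-1/49) - 5*(-1/56)) - 8442 = (47/49 + 5/56) - 8442 = 411/392 - 8442 = -3308853/392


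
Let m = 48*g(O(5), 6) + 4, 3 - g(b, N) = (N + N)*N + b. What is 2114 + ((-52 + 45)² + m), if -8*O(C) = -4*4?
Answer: -1241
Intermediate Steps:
O(C) = 2 (O(C) = -(-1)*4/2 = -⅛*(-16) = 2)
g(b, N) = 3 - b - 2*N² (g(b, N) = 3 - ((N + N)*N + b) = 3 - ((2*N)*N + b) = 3 - (2*N² + b) = 3 - (b + 2*N²) = 3 + (-b - 2*N²) = 3 - b - 2*N²)
m = -3404 (m = 48*(3 - 1*2 - 2*6²) + 4 = 48*(3 - 2 - 2*36) + 4 = 48*(3 - 2 - 72) + 4 = 48*(-71) + 4 = -3408 + 4 = -3404)
2114 + ((-52 + 45)² + m) = 2114 + ((-52 + 45)² - 3404) = 2114 + ((-7)² - 3404) = 2114 + (49 - 3404) = 2114 - 3355 = -1241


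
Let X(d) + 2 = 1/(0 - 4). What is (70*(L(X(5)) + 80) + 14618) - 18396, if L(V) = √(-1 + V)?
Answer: 1822 + 35*I*√13 ≈ 1822.0 + 126.19*I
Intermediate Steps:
X(d) = -9/4 (X(d) = -2 + 1/(0 - 4) = -2 + 1/(-4) = -2 - ¼ = -9/4)
(70*(L(X(5)) + 80) + 14618) - 18396 = (70*(√(-1 - 9/4) + 80) + 14618) - 18396 = (70*(√(-13/4) + 80) + 14618) - 18396 = (70*(I*√13/2 + 80) + 14618) - 18396 = (70*(80 + I*√13/2) + 14618) - 18396 = ((5600 + 35*I*√13) + 14618) - 18396 = (20218 + 35*I*√13) - 18396 = 1822 + 35*I*√13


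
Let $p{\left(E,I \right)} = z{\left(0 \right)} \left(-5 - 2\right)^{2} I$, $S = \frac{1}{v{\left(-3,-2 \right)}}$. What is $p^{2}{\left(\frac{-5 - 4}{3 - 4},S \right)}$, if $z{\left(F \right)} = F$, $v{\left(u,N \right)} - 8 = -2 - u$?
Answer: $0$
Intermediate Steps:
$v{\left(u,N \right)} = 6 - u$ ($v{\left(u,N \right)} = 8 - \left(2 + u\right) = 6 - u$)
$S = \frac{1}{9}$ ($S = \frac{1}{6 - -3} = \frac{1}{6 + 3} = \frac{1}{9} \approx 0.11111$)
$p{\left(E,I \right)} = 0$ ($p{\left(E,I \right)} = 0 \left(-5 - 2\right)^{2} I = 0 \left(-7\right)^{2} I = 0 \cdot 49 I = 0 I = 0$)
$p^{2}{\left(\frac{-5 - 4}{3 - 4},S \right)} = 0^{2} = 0$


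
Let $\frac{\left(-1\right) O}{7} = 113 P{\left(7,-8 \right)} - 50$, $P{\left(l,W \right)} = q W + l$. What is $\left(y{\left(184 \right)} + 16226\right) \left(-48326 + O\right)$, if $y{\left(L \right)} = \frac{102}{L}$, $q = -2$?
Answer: $- \frac{98779928467}{92} \approx -1.0737 \cdot 10^{9}$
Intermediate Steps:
$P{\left(l,W \right)} = l - 2 W$ ($P{\left(l,W \right)} = - 2 W + l = l - 2 W$)
$O = -17843$ ($O = - 7 \left(113 \left(7 - -16\right) - 50\right) = - 7 \left(113 \left(7 + 16\right) - 50\right) = - 7 \left(113 \cdot 23 - 50\right) = - 7 \left(2599 - 50\right) = \left(-7\right) 2549 = -17843$)
$\left(y{\left(184 \right)} + 16226\right) \left(-48326 + O\right) = \left(\frac{102}{184} + 16226\right) \left(-48326 - 17843\right) = \left(102 \cdot \frac{1}{184} + 16226\right) \left(-66169\right) = \left(\frac{51}{92} + 16226\right) \left(-66169\right) = \frac{1492843}{92} \left(-66169\right) = - \frac{98779928467}{92}$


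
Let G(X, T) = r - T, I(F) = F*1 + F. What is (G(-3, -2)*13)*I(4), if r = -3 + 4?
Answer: 312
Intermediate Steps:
I(F) = 2*F (I(F) = F + F = 2*F)
r = 1
G(X, T) = 1 - T
(G(-3, -2)*13)*I(4) = ((1 - 1*(-2))*13)*(2*4) = ((1 + 2)*13)*8 = (3*13)*8 = 39*8 = 312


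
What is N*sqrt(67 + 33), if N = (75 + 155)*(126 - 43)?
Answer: 190900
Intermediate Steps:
N = 19090 (N = 230*83 = 19090)
N*sqrt(67 + 33) = 19090*sqrt(67 + 33) = 19090*sqrt(100) = 19090*10 = 190900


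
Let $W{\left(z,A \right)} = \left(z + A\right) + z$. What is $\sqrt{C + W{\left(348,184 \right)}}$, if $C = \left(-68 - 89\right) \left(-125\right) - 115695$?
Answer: $i \sqrt{95190} \approx 308.53 i$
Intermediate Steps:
$W{\left(z,A \right)} = A + 2 z$ ($W{\left(z,A \right)} = \left(A + z\right) + z = A + 2 z$)
$C = -96070$ ($C = \left(-157\right) \left(-125\right) - 115695 = 19625 - 115695 = -96070$)
$\sqrt{C + W{\left(348,184 \right)}} = \sqrt{-96070 + \left(184 + 2 \cdot 348\right)} = \sqrt{-96070 + \left(184 + 696\right)} = \sqrt{-96070 + 880} = \sqrt{-95190} = i \sqrt{95190}$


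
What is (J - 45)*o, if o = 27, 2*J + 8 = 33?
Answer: -1755/2 ≈ -877.50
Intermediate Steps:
J = 25/2 (J = -4 + (½)*33 = -4 + 33/2 = 25/2 ≈ 12.500)
(J - 45)*o = (25/2 - 45)*27 = -65/2*27 = -1755/2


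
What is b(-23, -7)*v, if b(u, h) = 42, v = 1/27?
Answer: 14/9 ≈ 1.5556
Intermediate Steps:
v = 1/27 ≈ 0.037037
b(-23, -7)*v = 42*(1/27) = 14/9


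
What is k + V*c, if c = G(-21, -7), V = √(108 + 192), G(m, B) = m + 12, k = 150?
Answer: 150 - 90*√3 ≈ -5.8846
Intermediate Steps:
G(m, B) = 12 + m
V = 10*√3 (V = √300 = 10*√3 ≈ 17.320)
c = -9 (c = 12 - 21 = -9)
k + V*c = 150 + (10*√3)*(-9) = 150 - 90*√3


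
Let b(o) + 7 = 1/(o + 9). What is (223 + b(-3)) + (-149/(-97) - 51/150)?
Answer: 1581314/7275 ≈ 217.36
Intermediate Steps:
b(o) = -7 + 1/(9 + o) (b(o) = -7 + 1/(o + 9) = -7 + 1/(9 + o))
(223 + b(-3)) + (-149/(-97) - 51/150) = (223 + (-62 - 7*(-3))/(9 - 3)) + (-149/(-97) - 51/150) = (223 + (-62 + 21)/6) + (-149*(-1/97) - 51*1/150) = (223 + (⅙)*(-41)) + (149/97 - 17/50) = (223 - 41/6) + 5801/4850 = 1297/6 + 5801/4850 = 1581314/7275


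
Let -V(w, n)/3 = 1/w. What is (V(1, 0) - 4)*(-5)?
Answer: 35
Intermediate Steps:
V(w, n) = -3/w
(V(1, 0) - 4)*(-5) = (-3/1 - 4)*(-5) = (-3*1 - 4)*(-5) = (-3 - 4)*(-5) = -7*(-5) = 35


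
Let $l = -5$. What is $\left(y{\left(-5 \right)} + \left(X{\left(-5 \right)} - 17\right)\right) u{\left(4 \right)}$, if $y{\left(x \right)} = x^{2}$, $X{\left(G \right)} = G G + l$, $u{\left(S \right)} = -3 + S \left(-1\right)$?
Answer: $-196$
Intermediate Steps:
$u{\left(S \right)} = -3 - S$
$X{\left(G \right)} = -5 + G^{2}$ ($X{\left(G \right)} = G G - 5 = G^{2} - 5 = -5 + G^{2}$)
$\left(y{\left(-5 \right)} + \left(X{\left(-5 \right)} - 17\right)\right) u{\left(4 \right)} = \left(\left(-5\right)^{2} - \left(22 - 25\right)\right) \left(-3 - 4\right) = \left(25 + \left(\left(-5 + 25\right) - 17\right)\right) \left(-3 - 4\right) = \left(25 + \left(20 - 17\right)\right) \left(-7\right) = \left(25 + 3\right) \left(-7\right) = 28 \left(-7\right) = -196$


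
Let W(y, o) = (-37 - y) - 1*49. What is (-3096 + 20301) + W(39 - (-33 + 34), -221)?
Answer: 17081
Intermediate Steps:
W(y, o) = -86 - y (W(y, o) = (-37 - y) - 49 = -86 - y)
(-3096 + 20301) + W(39 - (-33 + 34), -221) = (-3096 + 20301) + (-86 - (39 - (-33 + 34))) = 17205 + (-86 - (39 - 1*1)) = 17205 + (-86 - (39 - 1)) = 17205 + (-86 - 1*38) = 17205 + (-86 - 38) = 17205 - 124 = 17081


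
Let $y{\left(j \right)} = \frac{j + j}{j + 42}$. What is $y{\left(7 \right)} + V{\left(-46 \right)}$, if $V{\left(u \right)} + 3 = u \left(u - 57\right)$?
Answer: $\frac{33147}{7} \approx 4735.3$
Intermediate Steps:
$V{\left(u \right)} = -3 + u \left(-57 + u\right)$ ($V{\left(u \right)} = -3 + u \left(u - 57\right) = -3 + u \left(-57 + u\right)$)
$y{\left(j \right)} = \frac{2 j}{42 + j}$
$y{\left(7 \right)} + V{\left(-46 \right)} = 2 \cdot 7 \frac{1}{42 + 7} - \left(-2619 - 2116\right) = 2 \cdot 7 \cdot \frac{1}{49} + \left(-3 + 2116 + 2622\right) = 2 \cdot 7 \cdot \frac{1}{49} + 4735 = \frac{2}{7} + 4735 = \frac{33147}{7}$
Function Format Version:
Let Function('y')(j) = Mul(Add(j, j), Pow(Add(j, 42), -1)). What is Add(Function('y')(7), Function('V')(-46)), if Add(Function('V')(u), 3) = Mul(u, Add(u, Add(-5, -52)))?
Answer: Rational(33147, 7) ≈ 4735.3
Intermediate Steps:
Function('V')(u) = Add(-3, Mul(u, Add(-57, u))) (Function('V')(u) = Add(-3, Mul(u, Add(u, Add(-5, -52)))) = Add(-3, Mul(u, Add(u, -57))) = Add(-3, Mul(u, Add(-57, u))))
Function('y')(j) = Mul(2, j, Pow(Add(42, j), -1)) (Function('y')(j) = Mul(Mul(2, j), Pow(Add(42, j), -1)) = Mul(2, j, Pow(Add(42, j), -1)))
Add(Function('y')(7), Function('V')(-46)) = Add(Mul(2, 7, Pow(Add(42, 7), -1)), Add(-3, Pow(-46, 2), Mul(-57, -46))) = Add(Mul(2, 7, Pow(49, -1)), Add(-3, 2116, 2622)) = Add(Mul(2, 7, Rational(1, 49)), 4735) = Add(Rational(2, 7), 4735) = Rational(33147, 7)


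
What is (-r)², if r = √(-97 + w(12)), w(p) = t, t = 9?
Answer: -88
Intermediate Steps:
w(p) = 9
r = 2*I*√22 (r = √(-97 + 9) = √(-88) = 2*I*√22 ≈ 9.3808*I)
(-r)² = (-2*I*√22)² = -88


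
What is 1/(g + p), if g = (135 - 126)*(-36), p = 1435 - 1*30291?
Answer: -1/29180 ≈ -3.4270e-5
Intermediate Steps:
p = -28856 (p = 1435 - 30291 = -28856)
g = -324 (g = 9*(-36) = -324)
1/(g + p) = 1/(-324 - 28856) = 1/(-29180) = -1/29180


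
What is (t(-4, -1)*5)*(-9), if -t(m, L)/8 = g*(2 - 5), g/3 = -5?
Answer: 16200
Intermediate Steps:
g = -15 (g = 3*(-5) = -15)
t(m, L) = -360 (t(m, L) = -(-120)*(2 - 5) = -(-120)*(-3) = -8*45 = -360)
(t(-4, -1)*5)*(-9) = -360*5*(-9) = -1800*(-9) = 16200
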